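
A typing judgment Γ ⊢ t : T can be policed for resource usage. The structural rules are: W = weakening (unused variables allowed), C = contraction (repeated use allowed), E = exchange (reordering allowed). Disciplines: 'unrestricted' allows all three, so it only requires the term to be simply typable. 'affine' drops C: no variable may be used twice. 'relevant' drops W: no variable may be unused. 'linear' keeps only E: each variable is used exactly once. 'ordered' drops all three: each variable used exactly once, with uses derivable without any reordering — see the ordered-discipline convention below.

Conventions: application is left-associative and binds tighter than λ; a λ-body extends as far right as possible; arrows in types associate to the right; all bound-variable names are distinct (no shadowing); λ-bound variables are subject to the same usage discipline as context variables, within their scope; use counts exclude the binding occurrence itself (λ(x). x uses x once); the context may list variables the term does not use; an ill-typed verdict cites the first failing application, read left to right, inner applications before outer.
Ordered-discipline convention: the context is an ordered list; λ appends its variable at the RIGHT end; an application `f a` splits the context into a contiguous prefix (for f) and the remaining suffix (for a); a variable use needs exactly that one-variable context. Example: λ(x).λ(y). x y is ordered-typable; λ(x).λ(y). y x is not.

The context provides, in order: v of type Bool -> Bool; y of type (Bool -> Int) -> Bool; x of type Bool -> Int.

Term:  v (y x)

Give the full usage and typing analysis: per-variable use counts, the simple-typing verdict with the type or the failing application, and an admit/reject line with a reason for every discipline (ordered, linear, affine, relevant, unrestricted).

use counts: v: 1×, y: 1×, x: 1×
left-to-right use order: v, y, x
typing: the term checks, with type Bool
ordered: ✓, single-use (v, y, x), ordered derivation ok
linear: ✓, each of v, y, x used exactly once
affine: ✓, at most one use each (v, y, x)
relevant: ✓, none of v, y, x goes unused
unrestricted: ✓, well-typed at Bool; no restrictions here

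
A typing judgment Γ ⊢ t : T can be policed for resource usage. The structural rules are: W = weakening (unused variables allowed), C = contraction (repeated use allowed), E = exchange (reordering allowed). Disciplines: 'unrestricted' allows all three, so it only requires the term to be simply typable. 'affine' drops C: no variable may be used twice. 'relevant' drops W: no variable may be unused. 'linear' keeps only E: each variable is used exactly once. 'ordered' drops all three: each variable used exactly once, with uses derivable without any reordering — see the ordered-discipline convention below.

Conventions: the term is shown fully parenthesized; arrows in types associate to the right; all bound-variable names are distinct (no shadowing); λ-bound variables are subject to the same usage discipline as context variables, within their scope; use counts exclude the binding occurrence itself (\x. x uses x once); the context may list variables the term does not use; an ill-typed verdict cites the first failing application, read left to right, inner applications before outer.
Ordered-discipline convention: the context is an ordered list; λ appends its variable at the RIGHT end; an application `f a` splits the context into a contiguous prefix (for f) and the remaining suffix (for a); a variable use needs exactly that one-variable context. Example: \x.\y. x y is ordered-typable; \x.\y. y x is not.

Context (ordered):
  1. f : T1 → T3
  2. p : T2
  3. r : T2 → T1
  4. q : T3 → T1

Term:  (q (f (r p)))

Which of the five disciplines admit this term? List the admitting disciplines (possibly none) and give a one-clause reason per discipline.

accepted by: linear, affine, relevant, unrestricted
usage: f: 1×, p: 1×, r: 1×, q: 1×
order of uses: q, f, r, p
typing: the term checks, with type T1
ordered ✗ (needs exchange: uses follow q, f, r, p)
linear ✓ (single use per variable (f, p, r, q))
affine ✓ (no duplicate uses among f, p, r, q)
relevant ✓ (none of f, p, r, q goes unused)
unrestricted ✓ (well-typed at T1; no restrictions here)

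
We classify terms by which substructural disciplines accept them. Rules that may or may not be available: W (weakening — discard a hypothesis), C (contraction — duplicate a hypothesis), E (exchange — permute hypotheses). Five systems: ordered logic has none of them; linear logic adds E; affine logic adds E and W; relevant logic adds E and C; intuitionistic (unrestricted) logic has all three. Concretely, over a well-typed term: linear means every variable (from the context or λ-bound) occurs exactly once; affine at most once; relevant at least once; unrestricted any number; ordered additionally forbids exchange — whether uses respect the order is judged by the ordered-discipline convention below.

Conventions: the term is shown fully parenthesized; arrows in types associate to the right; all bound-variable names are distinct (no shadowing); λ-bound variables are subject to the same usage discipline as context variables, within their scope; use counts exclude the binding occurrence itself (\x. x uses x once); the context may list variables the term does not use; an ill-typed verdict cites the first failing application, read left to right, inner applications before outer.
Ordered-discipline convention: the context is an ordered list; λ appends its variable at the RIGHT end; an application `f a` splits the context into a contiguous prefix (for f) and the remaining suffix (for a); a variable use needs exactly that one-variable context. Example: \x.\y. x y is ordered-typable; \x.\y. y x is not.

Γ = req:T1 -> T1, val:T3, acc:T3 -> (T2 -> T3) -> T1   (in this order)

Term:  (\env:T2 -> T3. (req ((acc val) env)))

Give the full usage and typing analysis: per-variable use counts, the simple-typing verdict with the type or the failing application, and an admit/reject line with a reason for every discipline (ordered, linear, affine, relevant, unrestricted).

usage: req=1; val=1; acc=1; env [bound]=1
left-to-right use order: req, acc, val, env
typing: well-typed — term : (T2 -> T3) -> T1
ordered ✗ (no ordered split (uses run req, acc, val, env))
linear ✓ (req, val, acc, env: one use apiece)
affine ✓ (at most one use each (req, val, acc, env))
relevant ✓ (at least one use each (req, val, acc, env))
unrestricted ✓ (well-typed at (T2 -> T3) -> T1; no restrictions here)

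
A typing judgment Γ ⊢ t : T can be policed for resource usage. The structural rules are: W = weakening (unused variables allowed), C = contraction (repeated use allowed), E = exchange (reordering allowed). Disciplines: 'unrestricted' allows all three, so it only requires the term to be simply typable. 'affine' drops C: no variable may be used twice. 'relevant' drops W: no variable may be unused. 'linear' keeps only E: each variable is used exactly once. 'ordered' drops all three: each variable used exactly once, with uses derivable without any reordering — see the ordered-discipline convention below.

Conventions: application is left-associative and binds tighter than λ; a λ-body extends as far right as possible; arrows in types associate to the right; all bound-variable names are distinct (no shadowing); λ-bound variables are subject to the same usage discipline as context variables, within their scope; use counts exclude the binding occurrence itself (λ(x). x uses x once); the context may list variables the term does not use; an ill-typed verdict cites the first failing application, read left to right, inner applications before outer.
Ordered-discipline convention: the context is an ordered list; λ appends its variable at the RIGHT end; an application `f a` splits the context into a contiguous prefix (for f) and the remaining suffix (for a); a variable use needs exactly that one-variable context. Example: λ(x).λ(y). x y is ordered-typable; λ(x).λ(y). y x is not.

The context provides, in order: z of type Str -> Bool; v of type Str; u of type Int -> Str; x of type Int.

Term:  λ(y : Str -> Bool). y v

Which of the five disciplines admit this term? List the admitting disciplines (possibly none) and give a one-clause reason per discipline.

admitted in: affine, unrestricted
variable uses: z: 0; v: 1; u: 0; x: 0; y (bound): 1
left-to-right use order: y, v
typing: the term checks, with type (Str -> Bool) -> Bool
ordered: ✗, needs weakening: z, u, x unused
linear: ✗, needs weakening: z, u, x unused
affine: ✓, z, v, u, x, y: no repeats, contraction unneeded
relevant: ✗, needs weakening: z, u, x unused
unrestricted: ✓, typability at (Str -> Bool) -> Bool is all that's needed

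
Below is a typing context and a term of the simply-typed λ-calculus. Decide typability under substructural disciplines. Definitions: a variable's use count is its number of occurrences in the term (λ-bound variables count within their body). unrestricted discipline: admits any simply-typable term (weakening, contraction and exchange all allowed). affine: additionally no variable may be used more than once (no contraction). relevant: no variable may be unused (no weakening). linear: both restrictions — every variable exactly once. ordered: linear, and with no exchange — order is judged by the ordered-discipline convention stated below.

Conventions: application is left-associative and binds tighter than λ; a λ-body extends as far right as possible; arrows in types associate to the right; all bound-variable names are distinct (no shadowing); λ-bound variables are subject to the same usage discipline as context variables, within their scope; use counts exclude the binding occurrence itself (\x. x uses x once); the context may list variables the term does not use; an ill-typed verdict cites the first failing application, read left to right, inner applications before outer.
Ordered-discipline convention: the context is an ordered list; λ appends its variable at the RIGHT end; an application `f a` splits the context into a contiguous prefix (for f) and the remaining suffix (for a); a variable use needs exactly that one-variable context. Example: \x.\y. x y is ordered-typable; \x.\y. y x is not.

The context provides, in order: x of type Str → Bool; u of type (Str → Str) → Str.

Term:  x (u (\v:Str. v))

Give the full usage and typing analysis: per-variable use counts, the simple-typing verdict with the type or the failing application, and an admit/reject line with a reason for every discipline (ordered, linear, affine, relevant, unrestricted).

variable uses: x: 1×; u: 1×; v (bound): 1×
order of uses: x, u, v
typing: well-typed at Bool
ordered: ✓ — x, u, v once each; derivable with no W/C/E
linear: ✓ — each of x, u, v used exactly once
affine: ✓ — x, u, v: no repeats, contraction unneeded
relevant: ✓ — none of x, u, v goes unused
unrestricted: ✓ — typability at Bool is all that's needed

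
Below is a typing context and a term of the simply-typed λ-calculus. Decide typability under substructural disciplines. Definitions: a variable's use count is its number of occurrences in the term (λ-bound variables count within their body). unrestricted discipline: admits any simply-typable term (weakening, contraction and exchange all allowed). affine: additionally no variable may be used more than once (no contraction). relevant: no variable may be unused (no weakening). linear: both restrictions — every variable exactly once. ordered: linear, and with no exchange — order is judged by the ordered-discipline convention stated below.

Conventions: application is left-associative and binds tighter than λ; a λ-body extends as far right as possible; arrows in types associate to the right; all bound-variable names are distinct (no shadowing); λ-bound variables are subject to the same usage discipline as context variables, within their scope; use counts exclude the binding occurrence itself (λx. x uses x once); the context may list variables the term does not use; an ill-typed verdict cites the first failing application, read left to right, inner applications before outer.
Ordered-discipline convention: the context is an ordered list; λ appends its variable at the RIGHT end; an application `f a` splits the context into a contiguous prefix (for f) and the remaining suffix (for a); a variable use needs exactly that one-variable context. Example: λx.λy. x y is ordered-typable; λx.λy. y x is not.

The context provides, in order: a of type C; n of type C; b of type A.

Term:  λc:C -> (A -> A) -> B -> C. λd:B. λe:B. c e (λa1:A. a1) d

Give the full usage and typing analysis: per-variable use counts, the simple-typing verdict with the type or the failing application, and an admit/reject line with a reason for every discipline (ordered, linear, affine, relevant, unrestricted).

usage: a: 0×; n: 0×; b: 0×; c (λ-bound): 1×; d (λ-bound): 1×; e (λ-bound): 1×; a1 (λ-bound): 1×
uses in reading order: c, e, a1, d
typing: ill-typed: an argument B mismatches the expected C
ordered: ✗, the type mismatch rejects it
linear: ✗, not simply typable
affine: ✗, fails simple typing
relevant: ✗, a type mismatch blocks all five
unrestricted: ✗, the type mismatch rejects it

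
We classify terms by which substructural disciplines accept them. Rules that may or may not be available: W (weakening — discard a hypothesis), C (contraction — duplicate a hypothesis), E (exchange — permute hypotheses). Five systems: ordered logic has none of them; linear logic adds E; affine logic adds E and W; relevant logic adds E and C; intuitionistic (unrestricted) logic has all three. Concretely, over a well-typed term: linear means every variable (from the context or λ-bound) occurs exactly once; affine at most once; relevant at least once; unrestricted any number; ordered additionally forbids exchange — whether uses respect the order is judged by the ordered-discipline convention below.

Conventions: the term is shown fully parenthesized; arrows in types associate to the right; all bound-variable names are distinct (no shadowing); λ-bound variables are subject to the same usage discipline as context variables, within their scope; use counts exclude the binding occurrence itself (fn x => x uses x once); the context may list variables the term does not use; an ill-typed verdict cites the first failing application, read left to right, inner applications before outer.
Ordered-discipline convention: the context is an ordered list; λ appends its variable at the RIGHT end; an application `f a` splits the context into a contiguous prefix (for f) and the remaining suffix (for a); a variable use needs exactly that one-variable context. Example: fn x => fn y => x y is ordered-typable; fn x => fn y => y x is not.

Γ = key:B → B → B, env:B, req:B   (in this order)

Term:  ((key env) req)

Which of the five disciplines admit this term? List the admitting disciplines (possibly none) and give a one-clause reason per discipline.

admitted in: ordered, linear, affine, relevant, unrestricted
usage: key: 1×; env: 1×; req: 1×
use order (left to right): key, env, req
typing: the term checks, with type B
ordered: ✓, key, env, req once each; derivable with no W/C/E
linear: ✓, single use per variable (key, env, req)
affine: ✓, at most one use each (key, env, req)
relevant: ✓, key, env, req: all used, weakening unneeded
unrestricted: ✓, typability at B is all that's needed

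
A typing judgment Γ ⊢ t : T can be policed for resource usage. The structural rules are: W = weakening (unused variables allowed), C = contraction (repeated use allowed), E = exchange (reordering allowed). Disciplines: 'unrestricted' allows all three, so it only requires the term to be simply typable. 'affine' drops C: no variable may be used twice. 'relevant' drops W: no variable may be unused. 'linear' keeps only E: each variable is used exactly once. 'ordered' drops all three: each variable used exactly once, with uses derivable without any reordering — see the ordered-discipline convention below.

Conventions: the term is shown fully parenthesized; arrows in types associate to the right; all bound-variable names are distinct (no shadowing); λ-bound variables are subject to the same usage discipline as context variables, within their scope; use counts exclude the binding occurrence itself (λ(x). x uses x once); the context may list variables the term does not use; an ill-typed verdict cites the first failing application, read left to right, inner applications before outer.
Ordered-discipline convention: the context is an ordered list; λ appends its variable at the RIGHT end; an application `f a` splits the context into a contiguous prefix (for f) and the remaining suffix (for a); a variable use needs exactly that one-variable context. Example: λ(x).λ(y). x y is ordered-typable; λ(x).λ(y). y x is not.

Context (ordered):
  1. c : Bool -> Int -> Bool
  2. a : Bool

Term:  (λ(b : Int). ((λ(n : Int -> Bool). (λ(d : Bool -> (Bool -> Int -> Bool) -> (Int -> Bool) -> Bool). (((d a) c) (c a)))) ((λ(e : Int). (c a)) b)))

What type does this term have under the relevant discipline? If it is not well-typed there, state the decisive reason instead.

not well-typed under relevant — n, e never used (weakening)
variable uses: c ×3; a ×3; b (λ-bound) ×1; n (λ-bound) ×0; d (λ-bound) ×1; e (λ-bound) ×0
use order (left to right): d, a, c, c, a, c, a, b
typing: well-typed at Int -> (Bool -> (Bool -> Int -> Bool) -> (Int -> Bool) -> Bool) -> Bool
summary: ordered ✗ · linear ✗ · affine ✗ · relevant ✗ · unrestricted ✓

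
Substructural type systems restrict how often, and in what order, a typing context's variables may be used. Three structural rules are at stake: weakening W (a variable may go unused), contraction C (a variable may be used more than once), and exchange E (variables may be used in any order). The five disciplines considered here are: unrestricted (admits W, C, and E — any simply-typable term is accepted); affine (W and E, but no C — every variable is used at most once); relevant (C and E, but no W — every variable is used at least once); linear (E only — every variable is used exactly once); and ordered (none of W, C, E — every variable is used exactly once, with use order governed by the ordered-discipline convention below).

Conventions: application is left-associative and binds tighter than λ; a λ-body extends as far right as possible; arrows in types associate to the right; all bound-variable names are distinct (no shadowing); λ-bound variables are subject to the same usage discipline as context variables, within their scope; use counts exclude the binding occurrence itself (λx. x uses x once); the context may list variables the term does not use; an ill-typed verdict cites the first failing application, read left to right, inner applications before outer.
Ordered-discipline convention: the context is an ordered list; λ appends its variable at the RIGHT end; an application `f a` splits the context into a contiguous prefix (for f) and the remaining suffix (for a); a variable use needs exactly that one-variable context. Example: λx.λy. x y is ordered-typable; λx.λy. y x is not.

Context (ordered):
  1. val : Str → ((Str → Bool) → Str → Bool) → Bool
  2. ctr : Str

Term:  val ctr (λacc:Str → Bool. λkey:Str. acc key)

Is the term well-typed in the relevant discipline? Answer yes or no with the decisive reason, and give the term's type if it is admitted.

yes — val, ctr, acc, key: all used, weakening unneeded; term : Bool
use counts: val: 1×; ctr: 1×; acc (bound): 1×; key (bound): 1×
order of uses: val, ctr, acc, key
typing: ✓ — Bool
across the five disciplines: ordered ✓ | linear ✓ | affine ✓ | relevant ✓ | unrestricted ✓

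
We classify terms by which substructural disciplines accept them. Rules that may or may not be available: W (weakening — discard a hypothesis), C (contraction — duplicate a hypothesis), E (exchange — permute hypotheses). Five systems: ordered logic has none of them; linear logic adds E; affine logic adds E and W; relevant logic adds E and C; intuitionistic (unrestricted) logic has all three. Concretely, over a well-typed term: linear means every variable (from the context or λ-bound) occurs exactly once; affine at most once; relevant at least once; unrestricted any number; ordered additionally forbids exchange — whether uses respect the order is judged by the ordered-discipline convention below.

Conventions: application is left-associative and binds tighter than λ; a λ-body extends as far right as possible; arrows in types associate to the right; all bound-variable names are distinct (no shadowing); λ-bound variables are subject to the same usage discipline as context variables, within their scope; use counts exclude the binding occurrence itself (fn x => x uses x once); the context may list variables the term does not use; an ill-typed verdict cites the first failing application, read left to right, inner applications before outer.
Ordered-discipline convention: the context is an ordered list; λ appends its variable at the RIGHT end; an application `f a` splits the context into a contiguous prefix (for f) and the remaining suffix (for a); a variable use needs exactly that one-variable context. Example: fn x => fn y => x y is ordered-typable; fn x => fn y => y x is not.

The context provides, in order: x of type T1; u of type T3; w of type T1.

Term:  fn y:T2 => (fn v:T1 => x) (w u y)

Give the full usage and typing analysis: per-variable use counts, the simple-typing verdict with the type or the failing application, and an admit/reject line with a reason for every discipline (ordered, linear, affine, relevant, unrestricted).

use counts: x: 1; u: 1; w: 1; y (λ-bound): 1; v (λ-bound): 0
order of uses: x, w, u, y
typing: ill-typed: applying a non-function (T1)
ordered: ✗ — not simply typable
linear: ✗ — fails simple typing
affine: ✗ — a type mismatch blocks all five
relevant: ✗ — the type mismatch rejects it
unrestricted: ✗ — not simply typable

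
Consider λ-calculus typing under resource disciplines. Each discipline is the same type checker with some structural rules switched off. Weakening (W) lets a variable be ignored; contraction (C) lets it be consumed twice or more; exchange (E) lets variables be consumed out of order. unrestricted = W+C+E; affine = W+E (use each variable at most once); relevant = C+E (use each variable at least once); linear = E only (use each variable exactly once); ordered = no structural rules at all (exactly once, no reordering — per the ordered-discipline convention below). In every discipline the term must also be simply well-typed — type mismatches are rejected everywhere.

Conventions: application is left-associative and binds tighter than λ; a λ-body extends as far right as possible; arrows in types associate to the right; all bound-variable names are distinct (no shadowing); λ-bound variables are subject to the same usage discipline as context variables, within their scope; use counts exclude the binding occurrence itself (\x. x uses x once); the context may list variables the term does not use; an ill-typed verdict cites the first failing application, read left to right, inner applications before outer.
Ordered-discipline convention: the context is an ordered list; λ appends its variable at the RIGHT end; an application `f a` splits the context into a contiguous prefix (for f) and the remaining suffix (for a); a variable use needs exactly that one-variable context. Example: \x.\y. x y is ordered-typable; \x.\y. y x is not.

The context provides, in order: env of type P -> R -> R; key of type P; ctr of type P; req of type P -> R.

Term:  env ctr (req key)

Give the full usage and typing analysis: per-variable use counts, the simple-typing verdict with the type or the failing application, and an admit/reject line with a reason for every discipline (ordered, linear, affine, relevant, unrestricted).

usage: env=1; key=1; ctr=1; req=1
left-to-right use order: env, ctr, req, key
typing: ✓ — R
ordered: ✗, use order env, ctr, req, key needs exchange
linear: ✓, env, key, ctr, req: one use apiece
affine: ✓, no duplicate uses among env, key, ctr, req
relevant: ✓, every one of env, key, ctr, req appears
unrestricted: ✓, simply typable at R; W, C, E all held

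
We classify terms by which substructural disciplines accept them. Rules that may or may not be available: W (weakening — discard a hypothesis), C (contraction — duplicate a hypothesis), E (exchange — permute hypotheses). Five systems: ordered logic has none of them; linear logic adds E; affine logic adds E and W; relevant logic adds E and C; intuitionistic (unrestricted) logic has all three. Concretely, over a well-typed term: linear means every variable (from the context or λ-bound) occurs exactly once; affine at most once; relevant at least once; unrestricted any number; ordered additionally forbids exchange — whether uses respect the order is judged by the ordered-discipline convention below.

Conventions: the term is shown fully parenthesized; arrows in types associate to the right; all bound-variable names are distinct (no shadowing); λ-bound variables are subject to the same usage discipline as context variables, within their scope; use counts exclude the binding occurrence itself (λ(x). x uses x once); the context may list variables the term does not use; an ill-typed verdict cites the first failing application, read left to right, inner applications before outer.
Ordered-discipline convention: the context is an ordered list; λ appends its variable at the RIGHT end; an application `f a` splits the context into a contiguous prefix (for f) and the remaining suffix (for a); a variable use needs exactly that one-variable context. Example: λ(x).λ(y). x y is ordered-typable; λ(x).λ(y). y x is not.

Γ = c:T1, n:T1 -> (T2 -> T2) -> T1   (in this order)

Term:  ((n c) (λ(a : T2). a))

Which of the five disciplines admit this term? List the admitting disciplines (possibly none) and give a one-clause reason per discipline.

accepted by: linear, affine, relevant, unrestricted
counts: c: 1, n: 1, a [bound]: 1
use order (left to right): n, c, a
typing: the term checks, with type T1
ordered: ✗, no ordered split (uses run n, c, a)
linear: ✓, exactly-once usage across c, n, a
affine: ✓, c, n, a: no repeats, contraction unneeded
relevant: ✓, at least one use each (c, n, a)
unrestricted: ✓, type-checks (T1) and nothing is barred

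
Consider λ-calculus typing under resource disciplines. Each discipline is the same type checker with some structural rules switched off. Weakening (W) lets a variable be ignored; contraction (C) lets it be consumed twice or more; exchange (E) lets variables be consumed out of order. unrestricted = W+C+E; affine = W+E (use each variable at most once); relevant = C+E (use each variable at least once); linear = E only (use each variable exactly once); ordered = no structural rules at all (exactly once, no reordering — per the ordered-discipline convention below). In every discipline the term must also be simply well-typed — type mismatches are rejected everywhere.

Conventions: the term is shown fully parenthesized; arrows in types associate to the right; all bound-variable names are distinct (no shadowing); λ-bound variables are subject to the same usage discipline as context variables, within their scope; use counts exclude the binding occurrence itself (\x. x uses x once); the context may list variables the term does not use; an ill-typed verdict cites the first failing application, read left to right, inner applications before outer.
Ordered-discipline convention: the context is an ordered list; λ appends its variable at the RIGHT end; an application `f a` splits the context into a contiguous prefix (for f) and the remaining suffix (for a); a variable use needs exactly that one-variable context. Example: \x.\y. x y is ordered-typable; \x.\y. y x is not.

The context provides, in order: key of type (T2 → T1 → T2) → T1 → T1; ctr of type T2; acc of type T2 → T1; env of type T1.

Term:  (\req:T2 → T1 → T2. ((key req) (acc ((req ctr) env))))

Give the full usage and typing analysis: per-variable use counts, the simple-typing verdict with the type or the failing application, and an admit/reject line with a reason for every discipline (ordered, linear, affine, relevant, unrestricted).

use counts: key=1; ctr=1; acc=1; env=1; req [bound]=2
left-to-right use order: key, req, acc, req, ctr, env
typing: the term checks, with type (T2 → T1 → T2) → T1
ordered: ✗, req ×2 used more than once (contraction)
linear: ✗, req ×2 used more than once (contraction)
affine: ✗, req ×2 used more than once (contraction)
relevant: ✓, every one of key, ctr, acc, env, req appears
unrestricted: ✓, well-typed at (T2 → T1 → T2) → T1; no restrictions here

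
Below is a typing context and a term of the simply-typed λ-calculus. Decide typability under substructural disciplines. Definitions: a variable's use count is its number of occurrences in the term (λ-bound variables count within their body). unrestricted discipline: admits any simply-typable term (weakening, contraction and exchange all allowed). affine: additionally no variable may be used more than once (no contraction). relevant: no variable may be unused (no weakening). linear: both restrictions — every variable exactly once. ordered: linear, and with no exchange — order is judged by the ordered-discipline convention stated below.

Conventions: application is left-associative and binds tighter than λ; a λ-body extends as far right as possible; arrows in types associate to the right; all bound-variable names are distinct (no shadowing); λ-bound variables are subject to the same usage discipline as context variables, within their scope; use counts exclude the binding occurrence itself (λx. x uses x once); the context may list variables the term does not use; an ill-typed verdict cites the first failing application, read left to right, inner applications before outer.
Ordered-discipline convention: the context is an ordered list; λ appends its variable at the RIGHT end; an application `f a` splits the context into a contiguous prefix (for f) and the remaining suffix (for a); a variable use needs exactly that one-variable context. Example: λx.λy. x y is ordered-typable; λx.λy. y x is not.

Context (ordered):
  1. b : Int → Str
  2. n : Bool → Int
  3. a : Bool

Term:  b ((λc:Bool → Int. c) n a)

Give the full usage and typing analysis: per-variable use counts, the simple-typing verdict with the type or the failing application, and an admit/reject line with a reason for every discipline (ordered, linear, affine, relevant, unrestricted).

counts: b ×1, n ×1, a ×1, c (λ-bound) ×1
left-to-right use order: b, c, n, a
typing: ✓ — Str
ordered: ✓, b, n, a, c once each; derivable with no W/C/E
linear: ✓, each of b, n, a, c used exactly once
affine: ✓, at most one use each (b, n, a, c)
relevant: ✓, b, n, a, c: all used, weakening unneeded
unrestricted: ✓, typability at Str is all that's needed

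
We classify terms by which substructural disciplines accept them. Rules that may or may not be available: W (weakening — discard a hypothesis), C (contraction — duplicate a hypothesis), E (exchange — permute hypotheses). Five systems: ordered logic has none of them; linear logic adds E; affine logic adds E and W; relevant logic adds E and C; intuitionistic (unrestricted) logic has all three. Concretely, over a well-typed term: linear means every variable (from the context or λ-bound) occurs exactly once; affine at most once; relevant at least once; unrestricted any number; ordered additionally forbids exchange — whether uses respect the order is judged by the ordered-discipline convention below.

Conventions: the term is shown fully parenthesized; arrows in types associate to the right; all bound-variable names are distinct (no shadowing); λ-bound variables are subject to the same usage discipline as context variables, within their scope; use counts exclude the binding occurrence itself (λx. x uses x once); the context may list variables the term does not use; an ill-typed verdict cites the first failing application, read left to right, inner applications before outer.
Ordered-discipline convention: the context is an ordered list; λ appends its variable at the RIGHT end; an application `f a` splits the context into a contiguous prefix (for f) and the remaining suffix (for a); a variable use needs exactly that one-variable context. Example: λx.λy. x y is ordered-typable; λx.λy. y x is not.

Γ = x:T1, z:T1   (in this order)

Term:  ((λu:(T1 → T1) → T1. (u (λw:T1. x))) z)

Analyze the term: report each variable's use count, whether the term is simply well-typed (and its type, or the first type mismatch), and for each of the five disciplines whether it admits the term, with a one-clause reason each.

use counts: x: 1×; z: 1×; u [bound]: 1×; w [bound]: 0×
uses in reading order: u, x, z
typing: ill-typed: an application expects (T1 → T1) → T1 but receives T1
ordered: ✗, fails simple typing
linear: ✗, a type mismatch blocks all five
affine: ✗, the type mismatch rejects it
relevant: ✗, not simply typable
unrestricted: ✗, fails simple typing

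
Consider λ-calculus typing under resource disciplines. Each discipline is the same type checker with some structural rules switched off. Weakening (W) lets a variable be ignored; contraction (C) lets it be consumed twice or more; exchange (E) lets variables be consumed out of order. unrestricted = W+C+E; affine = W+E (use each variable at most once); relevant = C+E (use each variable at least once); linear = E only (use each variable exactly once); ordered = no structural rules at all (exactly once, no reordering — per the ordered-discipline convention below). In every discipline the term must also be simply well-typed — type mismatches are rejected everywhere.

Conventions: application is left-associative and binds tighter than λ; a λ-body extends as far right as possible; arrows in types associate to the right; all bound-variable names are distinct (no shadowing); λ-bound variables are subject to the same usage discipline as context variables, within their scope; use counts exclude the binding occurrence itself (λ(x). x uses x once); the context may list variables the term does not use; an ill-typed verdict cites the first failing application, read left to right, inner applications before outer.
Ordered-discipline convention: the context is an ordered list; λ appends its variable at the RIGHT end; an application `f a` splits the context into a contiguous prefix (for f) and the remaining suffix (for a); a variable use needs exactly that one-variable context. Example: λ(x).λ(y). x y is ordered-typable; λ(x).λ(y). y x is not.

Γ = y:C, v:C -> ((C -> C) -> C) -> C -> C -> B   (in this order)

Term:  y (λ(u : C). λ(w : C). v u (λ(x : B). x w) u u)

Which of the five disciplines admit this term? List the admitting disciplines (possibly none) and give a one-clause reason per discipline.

admitted by: none
use counts: y=1, v=1, u (bound)=3, w (bound)=1, x (bound)=1
uses in reading order: y, v, u, x, w, u, u
typing: ill-typed: non-arrow in function slot: B
ordered ✗ (fails simple typing)
linear ✗ (a type mismatch blocks all five)
affine ✗ (the type mismatch rejects it)
relevant ✗ (not simply typable)
unrestricted ✗ (fails simple typing)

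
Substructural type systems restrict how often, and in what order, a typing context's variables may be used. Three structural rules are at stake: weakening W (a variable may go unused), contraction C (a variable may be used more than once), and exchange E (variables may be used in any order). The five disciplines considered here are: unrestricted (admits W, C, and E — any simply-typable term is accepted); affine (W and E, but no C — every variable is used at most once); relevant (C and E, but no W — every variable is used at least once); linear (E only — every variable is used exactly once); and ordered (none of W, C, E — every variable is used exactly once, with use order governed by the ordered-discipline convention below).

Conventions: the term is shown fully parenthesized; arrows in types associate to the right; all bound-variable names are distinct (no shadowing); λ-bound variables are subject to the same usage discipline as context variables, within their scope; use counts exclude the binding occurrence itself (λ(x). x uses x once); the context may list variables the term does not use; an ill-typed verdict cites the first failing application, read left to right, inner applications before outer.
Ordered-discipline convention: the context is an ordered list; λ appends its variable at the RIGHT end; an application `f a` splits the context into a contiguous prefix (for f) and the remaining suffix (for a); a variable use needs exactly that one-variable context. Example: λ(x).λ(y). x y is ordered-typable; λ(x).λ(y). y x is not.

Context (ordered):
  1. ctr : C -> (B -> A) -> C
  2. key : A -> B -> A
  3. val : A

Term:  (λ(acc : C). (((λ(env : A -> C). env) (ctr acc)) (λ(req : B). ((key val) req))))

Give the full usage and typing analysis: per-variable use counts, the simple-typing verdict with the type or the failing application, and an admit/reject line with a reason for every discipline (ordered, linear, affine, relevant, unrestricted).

usage: ctr ×1; key ×1; val ×1; acc (λ-bound) ×1; env (λ-bound) ×1; req (λ-bound) ×1
order of uses: env, ctr, acc, key, val, req
typing: ill-typed: argument of type (B -> A) -> C where A -> C is required
ordered: ✗ — fails simple typing
linear: ✗ — a type mismatch blocks all five
affine: ✗ — the type mismatch rejects it
relevant: ✗ — not simply typable
unrestricted: ✗ — fails simple typing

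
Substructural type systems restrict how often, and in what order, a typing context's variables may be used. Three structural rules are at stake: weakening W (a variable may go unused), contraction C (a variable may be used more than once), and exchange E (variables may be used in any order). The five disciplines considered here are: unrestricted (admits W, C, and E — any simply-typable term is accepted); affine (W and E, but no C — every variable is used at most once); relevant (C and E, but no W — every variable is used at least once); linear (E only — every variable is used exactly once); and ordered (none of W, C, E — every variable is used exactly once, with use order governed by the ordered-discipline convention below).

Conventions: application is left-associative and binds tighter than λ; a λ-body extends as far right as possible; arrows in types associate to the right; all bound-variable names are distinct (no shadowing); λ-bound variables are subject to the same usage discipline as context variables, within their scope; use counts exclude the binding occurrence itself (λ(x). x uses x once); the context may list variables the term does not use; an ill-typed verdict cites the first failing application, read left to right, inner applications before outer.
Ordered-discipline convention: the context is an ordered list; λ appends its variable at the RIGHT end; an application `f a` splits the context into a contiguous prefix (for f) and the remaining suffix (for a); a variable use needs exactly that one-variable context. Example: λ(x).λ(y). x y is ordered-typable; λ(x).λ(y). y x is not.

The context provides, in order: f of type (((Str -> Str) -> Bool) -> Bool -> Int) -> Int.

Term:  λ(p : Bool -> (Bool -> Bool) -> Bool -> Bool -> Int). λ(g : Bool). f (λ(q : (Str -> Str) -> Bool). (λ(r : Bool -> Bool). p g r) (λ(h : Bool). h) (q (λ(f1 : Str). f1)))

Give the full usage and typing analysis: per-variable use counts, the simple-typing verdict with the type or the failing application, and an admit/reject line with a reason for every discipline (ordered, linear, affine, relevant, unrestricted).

usage: f: 1, p [bound]: 1, g [bound]: 1, q [bound]: 1, r [bound]: 1, h [bound]: 1, f1 [bound]: 1
use order (left to right): f, p, g, r, h, q, f1
typing: well-typed — term : (Bool -> (Bool -> Bool) -> Bool -> Bool -> Int) -> Bool -> Int
ordered: ✓ — single-use (f, p, g, q, r, h, f1), ordered derivation ok
linear: ✓ — each of f, p, g, q, r, h, f1 used exactly once
affine: ✓ — none of f, p, g, q, r, h, f1 used more than once
relevant: ✓ — f, p, g, q, r, h, f1: all used, weakening unneeded
unrestricted: ✓ — well-typed at (Bool -> (Bool -> Bool) -> Bool -> Bool -> Int) -> Bool -> Int; no restrictions here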